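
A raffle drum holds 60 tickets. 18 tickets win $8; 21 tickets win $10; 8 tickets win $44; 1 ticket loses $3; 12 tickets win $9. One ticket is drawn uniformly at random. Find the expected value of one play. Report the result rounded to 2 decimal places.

E[payout] = (18/60)·8 + (21/60)·10 + (8/60)·44 + (1/60)·(-3) + (12/60)·9 = 811/60
≈ $13.52

$13.52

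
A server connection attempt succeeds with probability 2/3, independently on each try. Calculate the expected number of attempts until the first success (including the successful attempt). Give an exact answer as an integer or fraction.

For a geometric distribution, E[trials] = 1/p = 1/(2/3) = 3/2.

3/2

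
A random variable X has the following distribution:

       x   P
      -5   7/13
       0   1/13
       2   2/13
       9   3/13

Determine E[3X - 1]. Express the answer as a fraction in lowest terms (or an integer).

E[3x-1] = (7/13)·(-16) + (1/13)·(-1) + (2/13)·5 + (3/13)·26
     = -25/13

-25/13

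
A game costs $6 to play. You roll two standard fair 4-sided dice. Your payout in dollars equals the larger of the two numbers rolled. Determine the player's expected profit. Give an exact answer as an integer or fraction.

-23/8 dollars

Distribution of the larger of the two numbers rolled: 1 w.p. 1/16, 2 w.p. 3/16, 3 w.p. 5/16, 4 w.p. 7/16
E[payout] = (1/16)·1 + (3/16)·2 + (5/16)·3 + (7/16)·4 = 25/8
Expected profit = 25/8 − 6 = -23/8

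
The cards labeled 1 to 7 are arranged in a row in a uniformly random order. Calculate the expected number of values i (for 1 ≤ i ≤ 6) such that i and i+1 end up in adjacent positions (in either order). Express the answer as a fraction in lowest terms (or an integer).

12/7

For each i ∈ {1,…,6}, let Xᵢ = 1 if i and i+1 are adjacent. P(Xᵢ=1) = 2·(7−1)!/7! = 2/7.
By linearity, E[ΣXᵢ] = (6)·(2/7) = 12/7.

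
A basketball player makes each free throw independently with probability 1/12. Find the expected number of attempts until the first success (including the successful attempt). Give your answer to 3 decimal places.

12.000

For a geometric distribution, E[trials] = 1/p = 1/(1/12) = 12.
≈ 12.000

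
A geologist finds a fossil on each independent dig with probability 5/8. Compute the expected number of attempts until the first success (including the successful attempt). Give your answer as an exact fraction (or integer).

For a geometric distribution, E[trials] = 1/p = 1/(5/8) = 8/5.

8/5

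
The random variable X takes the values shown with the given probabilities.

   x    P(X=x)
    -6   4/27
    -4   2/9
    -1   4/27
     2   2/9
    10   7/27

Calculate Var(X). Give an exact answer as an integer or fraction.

E[X] = (4/27)·(-6) + (2/9)·(-4) + (4/27)·(-1) + (2/9)·2 + (7/27)·10 = 10/9
E[X²] = (4/27)·36 + (2/9)·16 + (4/27)·1 + (2/9)·4 + (7/27)·100 = 968/27
Var(X) = 968/27 − (10/9)² = 2804/81

2804/81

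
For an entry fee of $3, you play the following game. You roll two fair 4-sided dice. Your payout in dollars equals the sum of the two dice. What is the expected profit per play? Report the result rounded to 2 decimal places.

Distribution of the sum of the two dice: 2 w.p. 1/16, 3 w.p. 1/8, 4 w.p. 3/16, 5 w.p. 1/4, 6 w.p. 3/16, 7 w.p. 1/8, …
E[payout] = (1/16)·2 + (1/8)·3 + (3/16)·4 + (1/4)·5 + (3/16)·6 + (1/8)·7 + (1/16)·8 = 5
Expected profit = 5 − 3 = 2 ≈ $2.00

$2.00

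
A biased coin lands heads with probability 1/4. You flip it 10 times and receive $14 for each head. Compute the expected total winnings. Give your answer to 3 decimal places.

$35.000

E[#heads] = 10·1/4 = 5/2 (linearity over flips).
E[winnings] = 14·5/2 = 35.
≈ 35.000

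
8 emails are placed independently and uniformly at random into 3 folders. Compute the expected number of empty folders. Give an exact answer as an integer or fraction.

256/2187

Let Xⱼ=1 if folder j is empty. P(Xⱼ=1) = ((3-1)/3)^8 = 256/6561.
By linearity, E[#empty] = 3·256/6561 = 256/2187.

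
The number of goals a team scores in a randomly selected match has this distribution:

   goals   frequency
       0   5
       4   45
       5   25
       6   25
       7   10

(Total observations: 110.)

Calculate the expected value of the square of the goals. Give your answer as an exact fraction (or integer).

547/22

Total = 110, so P(goals=0) = 5/110, etc.
E[X²] = (1/22)·0 + (9/22)·16 + (5/22)·25 + (5/22)·36 + (1/11)·49
     = 547/22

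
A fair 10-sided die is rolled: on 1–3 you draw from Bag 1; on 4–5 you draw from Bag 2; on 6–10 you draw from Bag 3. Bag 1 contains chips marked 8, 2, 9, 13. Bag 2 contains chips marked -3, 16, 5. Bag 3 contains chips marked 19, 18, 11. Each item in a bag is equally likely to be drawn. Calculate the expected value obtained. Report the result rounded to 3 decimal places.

E[X | Bag 1] = (8 + 2 + 9 + 13)/4 = 8
E[X | Bag 2] = (-3 + 16 + 5)/3 = 6
E[X | Bag 3] = (19 + 18 + 11)/3 = 16
E[X] = (3/10)·8 + (1/5)·6 + (1/2)·16 = 58/5 ≈ 11.600

11.600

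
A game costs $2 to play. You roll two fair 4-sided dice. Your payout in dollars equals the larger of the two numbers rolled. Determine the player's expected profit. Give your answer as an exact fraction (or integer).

Distribution of the larger of the two numbers rolled: 1 w.p. 1/16, 2 w.p. 3/16, 3 w.p. 5/16, 4 w.p. 7/16
E[payout] = (1/16)·1 + (3/16)·2 + (5/16)·3 + (7/16)·4 = 25/8
Expected profit = 25/8 − 2 = 9/8

9/8 dollars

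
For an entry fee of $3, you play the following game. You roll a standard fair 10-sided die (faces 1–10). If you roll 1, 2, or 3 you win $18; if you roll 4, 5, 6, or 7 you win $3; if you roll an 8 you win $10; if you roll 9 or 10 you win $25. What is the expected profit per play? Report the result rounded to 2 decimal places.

E[payout] = (2/5)·3 + (1/10)·10 + (3/10)·18 + (1/5)·25 = 63/5
Expected profit = 63/5 − 3 = 48/5 ≈ $9.60

$9.60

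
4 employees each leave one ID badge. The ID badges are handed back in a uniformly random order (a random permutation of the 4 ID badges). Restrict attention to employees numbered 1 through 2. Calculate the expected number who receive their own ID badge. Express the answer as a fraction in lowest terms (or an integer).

Let Xᵢ = 1 if person i gets their own ID badge. For each i, P(Xᵢ=1) = 1/4.
By linearity of expectation, E[X₁+…+X_2] = 2·(1/4) = 1/2.

1/2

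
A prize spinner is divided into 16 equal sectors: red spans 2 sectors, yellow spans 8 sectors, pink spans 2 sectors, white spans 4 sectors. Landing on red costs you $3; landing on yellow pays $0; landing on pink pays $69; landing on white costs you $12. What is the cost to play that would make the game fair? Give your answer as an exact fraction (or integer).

E[payout] = (2/16)·(-3) + (8/16)·0 + (2/16)·69 + (4/16)·(-12) = 21/4
Fair fee = E[payout] = 21/4

21/4 dollars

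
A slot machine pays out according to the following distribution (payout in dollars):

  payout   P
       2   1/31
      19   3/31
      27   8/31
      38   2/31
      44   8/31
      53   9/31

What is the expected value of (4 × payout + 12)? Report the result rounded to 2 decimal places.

164.26

E[4x+12] = (1/31)·20 + (3/31)·88 + (8/31)·120 + (2/31)·164 + (8/31)·188 + (9/31)·224
     = 5092/31 ≈ 164.26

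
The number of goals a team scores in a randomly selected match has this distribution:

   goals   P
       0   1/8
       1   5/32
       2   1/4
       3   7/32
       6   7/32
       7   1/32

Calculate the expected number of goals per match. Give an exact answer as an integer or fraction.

E[X] = (1/8)·0 + (5/32)·1 + (1/4)·2 + (7/32)·3 + (7/32)·6 + (1/32)·7
     = 91/32

91/32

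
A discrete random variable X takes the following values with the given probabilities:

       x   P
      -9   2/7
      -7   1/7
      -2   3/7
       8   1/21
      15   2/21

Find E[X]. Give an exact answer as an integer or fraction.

-55/21

E[X] = (2/7)·(-9) + (1/7)·(-7) + (3/7)·(-2) + (1/21)·8 + (2/21)·15
     = -55/21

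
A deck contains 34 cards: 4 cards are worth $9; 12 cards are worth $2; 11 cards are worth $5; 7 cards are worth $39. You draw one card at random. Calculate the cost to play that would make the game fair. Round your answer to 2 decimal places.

$11.41

E[payout] = (4/34)·9 + (12/34)·2 + (11/34)·5 + (7/34)·39 = 194/17
Fair fee = E[payout] = 194/17 ≈ $11.41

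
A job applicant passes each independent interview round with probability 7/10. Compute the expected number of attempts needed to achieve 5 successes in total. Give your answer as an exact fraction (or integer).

By linearity (sum of 5 independent geometric waits), E[trials] = 5/p = 5/(7/10) = 50/7.

50/7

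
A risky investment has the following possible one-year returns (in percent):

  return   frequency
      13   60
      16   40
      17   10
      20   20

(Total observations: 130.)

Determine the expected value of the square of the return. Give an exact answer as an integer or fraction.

3127/13

Total = 130, so P(return=13) = 60/130, etc.
E[X²] = (6/13)·169 + (4/13)·256 + (1/13)·289 + (2/13)·400
     = 3127/13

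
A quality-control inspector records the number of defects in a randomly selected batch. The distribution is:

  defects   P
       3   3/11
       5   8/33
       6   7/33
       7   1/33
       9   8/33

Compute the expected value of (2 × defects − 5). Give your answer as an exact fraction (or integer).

E[2x-5] = (3/11)·1 + (8/33)·5 + (7/33)·7 + (1/33)·9 + (8/33)·13
     = 211/33

211/33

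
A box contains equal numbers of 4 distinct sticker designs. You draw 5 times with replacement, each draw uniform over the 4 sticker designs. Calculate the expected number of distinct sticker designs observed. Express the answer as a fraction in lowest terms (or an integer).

781/256

Let Xⱼ=1 if type j appears at least once. P(Xⱼ=1) = 1 − ((4−1)/4)^5 = 781/1024.
E[#distinct] = 4·781/1024 = 781/256.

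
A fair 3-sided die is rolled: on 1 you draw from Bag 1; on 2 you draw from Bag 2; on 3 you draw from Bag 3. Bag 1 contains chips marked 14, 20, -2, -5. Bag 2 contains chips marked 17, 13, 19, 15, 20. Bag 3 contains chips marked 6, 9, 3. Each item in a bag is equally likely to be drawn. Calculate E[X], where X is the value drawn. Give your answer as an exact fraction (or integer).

197/20

E[X | Bag 1] = (14 + 20 − 2 − 5)/4 = 27/4
E[X | Bag 2] = (17 + 13 + 19 + 15 + 20)/5 = 84/5
E[X | Bag 3] = (6 + 9 + 3)/3 = 6
E[X] = (1/3)·27/4 + (1/3)·84/5 + (1/3)·6 = 197/20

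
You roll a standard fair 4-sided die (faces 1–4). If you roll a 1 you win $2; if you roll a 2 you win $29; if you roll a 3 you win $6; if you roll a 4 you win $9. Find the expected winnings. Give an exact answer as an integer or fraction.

E[payout] = (1/4)·2 + (1/4)·6 + (1/4)·9 + (1/4)·29 = 23/2

23/2 dollars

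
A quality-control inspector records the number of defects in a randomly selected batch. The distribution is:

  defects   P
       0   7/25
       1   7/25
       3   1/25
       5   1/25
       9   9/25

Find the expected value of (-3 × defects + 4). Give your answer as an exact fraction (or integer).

E[-3x+4] = (7/25)·4 + (7/25)·1 + (1/25)·(-5) + (1/25)·(-11) + (9/25)·(-23)
     = -188/25

-188/25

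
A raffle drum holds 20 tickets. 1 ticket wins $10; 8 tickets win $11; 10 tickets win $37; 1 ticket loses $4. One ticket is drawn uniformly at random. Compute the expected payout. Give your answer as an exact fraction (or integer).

116/5 dollars

E[payout] = (1/20)·10 + (8/20)·11 + (10/20)·37 + (1/20)·(-4) = 116/5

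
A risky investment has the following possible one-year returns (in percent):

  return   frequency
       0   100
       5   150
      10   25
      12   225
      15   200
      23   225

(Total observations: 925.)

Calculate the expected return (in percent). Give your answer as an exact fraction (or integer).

Total = 925, so P(return=0) = 100/925, etc.
E[X] = (4/37)·0 + (6/37)·5 + (1/37)·10 + (9/37)·12 + (8/37)·15 + (9/37)·23
     = 475/37

475/37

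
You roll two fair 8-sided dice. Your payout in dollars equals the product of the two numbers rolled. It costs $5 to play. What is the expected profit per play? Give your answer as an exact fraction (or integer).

Distribution of the product of the two numbers rolled: 1 w.p. 1/64, 2 w.p. 1/32, 3 w.p. 1/32, 4 w.p. 3/64, 5 w.p. 1/32, 6 w.p. 1/16, …
E[payout] = (1/64)·1 + (1/32)·2 + (1/32)·3 + (3/64)·4 + (1/32)·5 + (1/16)·6 + (1/32)·7 + (1/16)·8 + (1/64)·9 + (1/32)·10 + (1/16)·12 + (1/32)·14 + (1/32)·15 + (3/64)·16 + (1/32)·18 + (1/32)·20 + (1/32)·21 + (1/16)·24 + (1/64)·25 + (1/32)·28 + (1/32)·30 + (1/32)·32 + (1/32)·35 + (1/64)·36 + (1/32)·40 + (1/32)·42 + (1/32)·48 + (1/64)·49 + (1/32)·56 + (1/64)·64 = 81/4
Expected profit = 81/4 − 5 = 61/4

61/4 dollars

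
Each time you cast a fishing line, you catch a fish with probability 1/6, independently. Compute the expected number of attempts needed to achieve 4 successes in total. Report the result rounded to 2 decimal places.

By linearity (sum of 4 independent geometric waits), E[trials] = 4/p = 4/(1/6) = 24.
≈ 24.00

24.00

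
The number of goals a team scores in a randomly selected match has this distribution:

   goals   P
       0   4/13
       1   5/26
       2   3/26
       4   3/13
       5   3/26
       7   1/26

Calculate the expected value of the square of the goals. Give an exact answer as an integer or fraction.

237/26

E[X²] = (4/13)·0 + (5/26)·1 + (3/26)·4 + (3/13)·16 + (3/26)·25 + (1/26)·49
     = 237/26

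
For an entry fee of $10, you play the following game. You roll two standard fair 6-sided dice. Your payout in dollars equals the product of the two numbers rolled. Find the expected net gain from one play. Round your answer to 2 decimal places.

$2.25

Distribution of the product of the two numbers rolled: 1 w.p. 1/36, 2 w.p. 1/18, 3 w.p. 1/18, 4 w.p. 1/12, 5 w.p. 1/18, 6 w.p. 1/9, …
E[payout] = (1/36)·1 + (1/18)·2 + (1/18)·3 + (1/12)·4 + (1/18)·5 + (1/9)·6 + (1/18)·8 + (1/36)·9 + (1/18)·10 + (1/9)·12 + (1/18)·15 + (1/36)·16 + (1/18)·18 + (1/18)·20 + (1/18)·24 + (1/36)·25 + (1/18)·30 + (1/36)·36 = 49/4
Expected profit = 49/4 − 10 = 9/4 ≈ $2.25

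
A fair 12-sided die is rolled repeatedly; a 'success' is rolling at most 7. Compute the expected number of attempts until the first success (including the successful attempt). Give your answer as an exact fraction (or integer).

12/7

For a geometric distribution, E[trials] = 1/p = 1/(7/12) = 12/7.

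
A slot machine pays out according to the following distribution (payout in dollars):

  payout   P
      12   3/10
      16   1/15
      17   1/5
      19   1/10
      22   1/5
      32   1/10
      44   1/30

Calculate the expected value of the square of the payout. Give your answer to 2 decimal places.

417.90

E[X²] = (3/10)·144 + (1/15)·256 + (1/5)·289 + (1/10)·361 + (1/5)·484 + (1/10)·1024 + (1/30)·1936
     = 4179/10 ≈ 417.90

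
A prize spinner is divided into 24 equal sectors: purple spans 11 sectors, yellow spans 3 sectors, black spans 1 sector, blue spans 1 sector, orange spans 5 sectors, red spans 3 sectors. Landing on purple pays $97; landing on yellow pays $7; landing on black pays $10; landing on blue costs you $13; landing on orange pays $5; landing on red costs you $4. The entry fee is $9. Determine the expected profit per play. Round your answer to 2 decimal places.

$36.75

E[payout] = (11/24)·97 + (3/24)·7 + (1/24)·10 + (1/24)·(-13) + (5/24)·5 + (3/24)·(-4) = 183/4
Expected profit = 183/4 − 9 = 147/4 ≈ $36.75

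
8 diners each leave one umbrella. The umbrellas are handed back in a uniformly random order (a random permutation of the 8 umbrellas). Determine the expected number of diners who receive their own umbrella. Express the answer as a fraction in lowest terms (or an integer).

1

Let Xᵢ = 1 if person i gets their own umbrella. For each i, P(Xᵢ=1) = 1/8.
By linearity of expectation, E[X₁+…+X_8] = 8·(1/8) = 1.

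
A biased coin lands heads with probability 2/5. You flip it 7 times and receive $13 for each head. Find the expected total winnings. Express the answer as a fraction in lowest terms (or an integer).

182/5 dollars

E[#heads] = 7·2/5 = 14/5 (linearity over flips).
E[winnings] = 13·14/5 = 182/5.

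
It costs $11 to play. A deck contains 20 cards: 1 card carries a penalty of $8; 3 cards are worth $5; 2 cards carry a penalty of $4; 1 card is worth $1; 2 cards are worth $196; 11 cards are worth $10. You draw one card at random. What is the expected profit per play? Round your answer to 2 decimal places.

E[payout] = (1/20)·(-8) + (3/20)·5 + (2/20)·(-4) + (1/20)·1 + (2/20)·196 + (11/20)·10 = 251/10
Expected profit = 251/10 − 11 = 141/10 ≈ $14.10

$14.10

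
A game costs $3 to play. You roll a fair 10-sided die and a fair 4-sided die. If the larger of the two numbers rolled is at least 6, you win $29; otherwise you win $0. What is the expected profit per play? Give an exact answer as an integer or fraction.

E[payout] = (1/2)·0 + (1/2)·29 = 29/2
Expected profit = 29/2 − 3 = 23/2

23/2 dollars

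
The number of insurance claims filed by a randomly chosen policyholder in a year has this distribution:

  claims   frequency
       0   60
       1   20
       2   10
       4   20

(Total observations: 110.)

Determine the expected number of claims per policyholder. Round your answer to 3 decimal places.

1.091

Total = 110, so P(claims=0) = 60/110, etc.
E[X] = (6/11)·0 + (2/11)·1 + (1/11)·2 + (2/11)·4
     = 12/11 ≈ 1.091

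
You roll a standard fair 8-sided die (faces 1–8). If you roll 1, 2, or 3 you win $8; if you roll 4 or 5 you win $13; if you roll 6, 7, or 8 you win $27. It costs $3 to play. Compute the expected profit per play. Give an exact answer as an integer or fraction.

107/8 dollars

E[payout] = (3/8)·8 + (1/4)·13 + (3/8)·27 = 131/8
Expected profit = 131/8 − 3 = 107/8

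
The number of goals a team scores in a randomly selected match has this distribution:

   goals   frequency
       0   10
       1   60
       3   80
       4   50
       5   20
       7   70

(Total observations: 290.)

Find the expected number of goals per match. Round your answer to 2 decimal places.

3.76

Total = 290, so P(goals=0) = 10/290, etc.
E[X] = (1/29)·0 + (6/29)·1 + (8/29)·3 + (5/29)·4 + (2/29)·5 + (7/29)·7
     = 109/29 ≈ 3.76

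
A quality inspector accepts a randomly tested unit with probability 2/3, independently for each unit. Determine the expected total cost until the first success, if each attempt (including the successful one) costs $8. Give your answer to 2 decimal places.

E[#attempts] = 1/p = 3/2; E[cost] = 8·3/2 = 12.
≈ 12.00

$12.00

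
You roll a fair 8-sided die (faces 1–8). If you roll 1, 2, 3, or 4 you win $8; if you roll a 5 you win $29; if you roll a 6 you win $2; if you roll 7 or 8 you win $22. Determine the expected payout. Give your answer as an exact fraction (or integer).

E[payout] = (1/8)·2 + (1/2)·8 + (1/4)·22 + (1/8)·29 = 107/8

107/8 dollars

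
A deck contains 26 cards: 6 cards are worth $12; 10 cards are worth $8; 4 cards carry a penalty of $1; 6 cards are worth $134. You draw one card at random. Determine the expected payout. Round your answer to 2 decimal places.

$36.62

E[payout] = (6/26)·12 + (10/26)·8 + (4/26)·(-1) + (6/26)·134 = 476/13
≈ $36.62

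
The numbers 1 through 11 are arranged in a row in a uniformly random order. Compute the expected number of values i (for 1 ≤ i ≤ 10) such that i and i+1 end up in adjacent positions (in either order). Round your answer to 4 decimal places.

For each i ∈ {1,…,10}, let Xᵢ = 1 if i and i+1 are adjacent. P(Xᵢ=1) = 2·(11−1)!/11! = 2/11.
By linearity, E[ΣXᵢ] = (10)·(2/11) = 20/11.
≈ 1.8182

1.8182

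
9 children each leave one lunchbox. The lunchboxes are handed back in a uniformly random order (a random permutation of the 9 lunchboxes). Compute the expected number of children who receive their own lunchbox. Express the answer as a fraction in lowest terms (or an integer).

Let Xᵢ = 1 if person i gets their own lunchbox. For each i, P(Xᵢ=1) = 1/9.
By linearity of expectation, E[X₁+…+X_9] = 9·(1/9) = 1.

1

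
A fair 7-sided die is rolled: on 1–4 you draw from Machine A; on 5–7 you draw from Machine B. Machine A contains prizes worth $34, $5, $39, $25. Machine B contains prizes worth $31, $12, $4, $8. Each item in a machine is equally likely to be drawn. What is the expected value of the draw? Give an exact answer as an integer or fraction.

577/28 dollars

E[X | Machine A] = (34 + 5 + 39 + 25)/4 = 103/4
E[X | Machine B] = (31 + 12 + 4 + 8)/4 = 55/4
E[X] = (4/7)·103/4 + (3/7)·55/4 = 577/28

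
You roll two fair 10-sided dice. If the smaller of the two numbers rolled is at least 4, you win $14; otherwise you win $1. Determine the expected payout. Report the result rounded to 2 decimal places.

E[payout] = (51/100)·1 + (49/100)·14 = 737/100
≈ $7.37

$7.37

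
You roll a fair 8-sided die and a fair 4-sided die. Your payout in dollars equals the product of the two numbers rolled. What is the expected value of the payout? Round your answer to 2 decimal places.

$11.25

Distribution of the product of the two numbers rolled: 1 w.p. 1/32, 2 w.p. 1/16, 3 w.p. 1/16, 4 w.p. 3/32, 5 w.p. 1/32, 6 w.p. 3/32, …
E[payout] = (1/32)·1 + (1/16)·2 + (1/16)·3 + (3/32)·4 + (1/32)·5 + (3/32)·6 + (1/32)·7 + (3/32)·8 + (1/32)·9 + (1/32)·10 + (3/32)·12 + (1/32)·14 + (1/32)·15 + (1/16)·16 + (1/32)·18 + (1/32)·20 + (1/32)·21 + (1/16)·24 + (1/32)·28 + (1/32)·32 = 45/4
≈ $11.25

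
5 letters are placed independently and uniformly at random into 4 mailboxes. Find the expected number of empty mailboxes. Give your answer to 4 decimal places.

0.9492

Let Xⱼ=1 if mailbox j is empty. P(Xⱼ=1) = ((4-1)/4)^5 = 243/1024.
By linearity, E[#empty] = 4·243/1024 = 243/256.
≈ 0.9492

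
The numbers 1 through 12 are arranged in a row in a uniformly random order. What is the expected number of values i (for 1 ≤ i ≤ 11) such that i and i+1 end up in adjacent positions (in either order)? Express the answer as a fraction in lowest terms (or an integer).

For each i ∈ {1,…,11}, let Xᵢ = 1 if i and i+1 are adjacent. P(Xᵢ=1) = 2·(12−1)!/12! = 2/12.
By linearity, E[ΣXᵢ] = (11)·(2/12) = 11/6.

11/6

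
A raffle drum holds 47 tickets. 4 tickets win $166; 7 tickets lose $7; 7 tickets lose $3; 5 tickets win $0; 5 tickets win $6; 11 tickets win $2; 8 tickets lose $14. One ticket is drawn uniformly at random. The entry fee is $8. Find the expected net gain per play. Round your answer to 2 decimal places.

$3.36

E[payout] = (4/47)·166 + (7/47)·(-7) + (7/47)·(-3) + (5/47)·0 + (5/47)·6 + (11/47)·2 + (8/47)·(-14) = 534/47
Expected profit = 534/47 − 8 = 158/47 ≈ $3.36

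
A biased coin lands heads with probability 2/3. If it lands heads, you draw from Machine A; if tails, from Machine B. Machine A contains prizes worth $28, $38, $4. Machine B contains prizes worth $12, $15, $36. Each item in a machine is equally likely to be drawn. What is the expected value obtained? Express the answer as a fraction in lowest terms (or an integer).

203/9 dollars

E[X | Machine A] = (28 + 38 + 4)/3 = 70/3
E[X | Machine B] = (12 + 15 + 36)/3 = 21
E[X] = (2/3)·70/3 + (1/3)·21 = 203/9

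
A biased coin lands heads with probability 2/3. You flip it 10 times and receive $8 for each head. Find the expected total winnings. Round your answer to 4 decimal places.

E[#heads] = 10·2/3 = 20/3 (linearity over flips).
E[winnings] = 8·20/3 = 160/3.
≈ 53.3333

$53.3333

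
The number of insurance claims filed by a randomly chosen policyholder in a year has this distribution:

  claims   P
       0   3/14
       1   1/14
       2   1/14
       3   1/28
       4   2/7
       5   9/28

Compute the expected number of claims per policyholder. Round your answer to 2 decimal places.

3.07

E[X] = (3/14)·0 + (1/14)·1 + (1/14)·2 + (1/28)·3 + (2/7)·4 + (9/28)·5
     = 43/14 ≈ 3.07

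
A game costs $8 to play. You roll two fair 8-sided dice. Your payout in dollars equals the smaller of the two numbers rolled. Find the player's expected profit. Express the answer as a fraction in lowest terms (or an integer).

Distribution of the smaller of the two numbers rolled: 1 w.p. 15/64, 2 w.p. 13/64, 3 w.p. 11/64, 4 w.p. 9/64, 5 w.p. 7/64, 6 w.p. 5/64, …
E[payout] = (15/64)·1 + (13/64)·2 + (11/64)·3 + (9/64)·4 + (7/64)·5 + (5/64)·6 + (3/64)·7 + (1/64)·8 = 51/16
Expected profit = 51/16 − 8 = -77/16

-77/16 dollars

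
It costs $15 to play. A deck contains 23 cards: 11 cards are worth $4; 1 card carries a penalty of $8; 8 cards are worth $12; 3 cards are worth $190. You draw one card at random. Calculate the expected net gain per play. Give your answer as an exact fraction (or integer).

357/23 dollars

E[payout] = (11/23)·4 + (1/23)·(-8) + (8/23)·12 + (3/23)·190 = 702/23
Expected profit = 702/23 − 15 = 357/23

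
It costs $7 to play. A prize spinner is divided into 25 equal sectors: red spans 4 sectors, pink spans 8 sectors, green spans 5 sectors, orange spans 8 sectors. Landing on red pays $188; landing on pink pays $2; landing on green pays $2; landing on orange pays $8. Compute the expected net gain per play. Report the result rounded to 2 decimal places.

$26.68

E[payout] = (4/25)·188 + (8/25)·2 + (5/25)·2 + (8/25)·8 = 842/25
Expected profit = 842/25 − 7 = 667/25 ≈ $26.68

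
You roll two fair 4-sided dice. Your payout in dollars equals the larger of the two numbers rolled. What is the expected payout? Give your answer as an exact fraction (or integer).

Distribution of the larger of the two numbers rolled: 1 w.p. 1/16, 2 w.p. 3/16, 3 w.p. 5/16, 4 w.p. 7/16
E[payout] = (1/16)·1 + (3/16)·2 + (5/16)·3 + (7/16)·4 = 25/8

25/8 dollars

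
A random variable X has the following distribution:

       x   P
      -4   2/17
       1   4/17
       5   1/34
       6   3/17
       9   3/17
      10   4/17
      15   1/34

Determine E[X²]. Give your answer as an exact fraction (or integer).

E[X²] = (2/17)·16 + (4/17)·1 + (1/34)·25 + (3/17)·36 + (3/17)·81 + (4/17)·100 + (1/34)·225
     = 912/17

912/17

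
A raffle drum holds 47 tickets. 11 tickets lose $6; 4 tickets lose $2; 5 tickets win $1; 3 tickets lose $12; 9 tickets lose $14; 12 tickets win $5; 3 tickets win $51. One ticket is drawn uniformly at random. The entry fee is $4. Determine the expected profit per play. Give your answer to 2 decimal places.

-$4.38

E[payout] = (11/47)·(-6) + (4/47)·(-2) + (5/47)·1 + (3/47)·(-12) + (9/47)·(-14) + (12/47)·5 + (3/47)·51 = -18/47
Expected profit = -18/47 − 4 = -206/47 ≈ -$4.38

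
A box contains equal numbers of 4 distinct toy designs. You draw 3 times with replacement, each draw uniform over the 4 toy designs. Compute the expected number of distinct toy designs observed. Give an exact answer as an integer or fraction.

Let Xⱼ=1 if type j appears at least once. P(Xⱼ=1) = 1 − ((4−1)/4)^3 = 37/64.
E[#distinct] = 4·37/64 = 37/16.

37/16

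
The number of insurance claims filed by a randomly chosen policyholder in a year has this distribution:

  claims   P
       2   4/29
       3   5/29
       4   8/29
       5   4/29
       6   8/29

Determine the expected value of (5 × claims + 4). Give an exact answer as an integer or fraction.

731/29

E[5x+4] = (4/29)·14 + (5/29)·19 + (8/29)·24 + (4/29)·29 + (8/29)·34
     = 731/29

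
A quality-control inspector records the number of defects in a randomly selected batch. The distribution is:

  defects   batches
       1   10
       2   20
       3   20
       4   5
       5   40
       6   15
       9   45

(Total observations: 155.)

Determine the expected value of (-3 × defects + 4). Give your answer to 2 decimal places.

-11.97

Total = 155, so P(defects=1) = 10/155, etc.
E[-3x+4] = (2/31)·1 + (4/31)·(-2) + (4/31)·(-5) + (1/31)·(-8) + (8/31)·(-11) + (3/31)·(-14) + (9/31)·(-23)
     = -371/31 ≈ -11.97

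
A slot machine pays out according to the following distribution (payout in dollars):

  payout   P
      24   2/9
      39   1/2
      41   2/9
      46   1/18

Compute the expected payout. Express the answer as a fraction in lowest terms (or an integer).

73/2 dollars

E[X] = (2/9)·24 + (1/2)·39 + (2/9)·41 + (1/18)·46
     = 73/2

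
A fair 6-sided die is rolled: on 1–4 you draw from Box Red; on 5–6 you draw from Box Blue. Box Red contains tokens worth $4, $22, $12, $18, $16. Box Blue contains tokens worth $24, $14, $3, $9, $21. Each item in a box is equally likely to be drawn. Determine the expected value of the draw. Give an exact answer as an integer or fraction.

E[X | Box Red] = (4 + 22 + 12 + 18 + 16)/5 = 72/5
E[X | Box Blue] = (24 + 14 + 3 + 9 + 21)/5 = 71/5
E[X] = (2/3)·72/5 + (1/3)·71/5 = 43/3

43/3 dollars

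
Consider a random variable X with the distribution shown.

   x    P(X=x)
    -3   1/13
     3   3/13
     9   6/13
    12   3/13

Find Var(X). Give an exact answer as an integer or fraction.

E[X] = (1/13)·(-3) + (3/13)·3 + (6/13)·9 + (3/13)·12 = 96/13
E[X²] = (1/13)·9 + (3/13)·9 + (6/13)·81 + (3/13)·144 = 954/13
Var(X) = 954/13 − (96/13)² = 3186/169

3186/169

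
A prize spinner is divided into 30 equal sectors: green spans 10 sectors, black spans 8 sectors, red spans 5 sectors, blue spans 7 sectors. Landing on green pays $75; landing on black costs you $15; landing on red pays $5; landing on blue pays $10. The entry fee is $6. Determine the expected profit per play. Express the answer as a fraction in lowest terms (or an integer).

E[payout] = (10/30)·75 + (8/30)·(-15) + (5/30)·5 + (7/30)·10 = 145/6
Expected profit = 145/6 − 6 = 109/6

109/6 dollars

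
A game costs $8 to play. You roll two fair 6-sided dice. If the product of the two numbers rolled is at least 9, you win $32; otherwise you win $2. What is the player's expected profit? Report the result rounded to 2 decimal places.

E[payout] = (4/9)·2 + (5/9)·32 = 56/3
Expected profit = 56/3 − 8 = 32/3 ≈ $10.67

$10.67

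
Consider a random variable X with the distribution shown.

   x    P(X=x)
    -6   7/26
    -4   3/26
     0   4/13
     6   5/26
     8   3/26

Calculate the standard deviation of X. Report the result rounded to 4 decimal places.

E[X] = 0, E[X²] = 336/13
Var(X) = E[X²] − (E[X])² = 336/13 − 0 = 336/13
SD(X) = √(336/13) ≈ 5.0839

5.0839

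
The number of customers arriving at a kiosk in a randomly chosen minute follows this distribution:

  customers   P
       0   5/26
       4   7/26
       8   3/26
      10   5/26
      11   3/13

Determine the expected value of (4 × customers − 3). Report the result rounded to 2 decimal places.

E[4x-3] = (5/26)·(-3) + (7/26)·13 + (3/26)·29 + (5/26)·37 + (3/13)·41
     = 297/13 ≈ 22.85

22.85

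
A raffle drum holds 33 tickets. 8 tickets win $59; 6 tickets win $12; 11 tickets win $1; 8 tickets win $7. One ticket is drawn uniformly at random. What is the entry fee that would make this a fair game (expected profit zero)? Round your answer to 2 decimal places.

E[payout] = (8/33)·59 + (6/33)·12 + (11/33)·1 + (8/33)·7 = 611/33
Fair fee = E[payout] = 611/33 ≈ $18.52

$18.52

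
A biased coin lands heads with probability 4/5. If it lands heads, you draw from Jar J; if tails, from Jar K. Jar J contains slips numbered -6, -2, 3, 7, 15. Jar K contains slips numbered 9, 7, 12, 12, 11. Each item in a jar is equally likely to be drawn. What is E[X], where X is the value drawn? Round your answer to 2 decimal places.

4.76

E[X | Jar J] = (-6 − 2 + 3 + 7 + 15)/5 = 17/5
E[X | Jar K] = (9 + 7 + 12 + 12 + 11)/5 = 51/5
E[X] = (4/5)·17/5 + (1/5)·51/5 = 119/25 ≈ 4.76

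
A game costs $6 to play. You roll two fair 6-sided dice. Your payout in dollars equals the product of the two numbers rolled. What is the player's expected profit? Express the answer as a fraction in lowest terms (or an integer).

Distribution of the product of the two numbers rolled: 1 w.p. 1/36, 2 w.p. 1/18, 3 w.p. 1/18, 4 w.p. 1/12, 5 w.p. 1/18, 6 w.p. 1/9, …
E[payout] = (1/36)·1 + (1/18)·2 + (1/18)·3 + (1/12)·4 + (1/18)·5 + (1/9)·6 + (1/18)·8 + (1/36)·9 + (1/18)·10 + (1/9)·12 + (1/18)·15 + (1/36)·16 + (1/18)·18 + (1/18)·20 + (1/18)·24 + (1/36)·25 + (1/18)·30 + (1/36)·36 = 49/4
Expected profit = 49/4 − 6 = 25/4

25/4 dollars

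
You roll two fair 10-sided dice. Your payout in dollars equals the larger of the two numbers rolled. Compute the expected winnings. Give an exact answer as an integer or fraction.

143/20 dollars

Distribution of the larger of the two numbers rolled: 1 w.p. 1/100, 2 w.p. 3/100, 3 w.p. 1/20, 4 w.p. 7/100, 5 w.p. 9/100, 6 w.p. 11/100, …
E[payout] = (1/100)·1 + (3/100)·2 + (1/20)·3 + (7/100)·4 + (9/100)·5 + (11/100)·6 + (13/100)·7 + (3/20)·8 + (17/100)·9 + (19/100)·10 = 143/20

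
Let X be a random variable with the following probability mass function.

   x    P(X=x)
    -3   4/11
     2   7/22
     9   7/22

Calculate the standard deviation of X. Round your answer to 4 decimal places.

E[X] = 53/22, E[X²] = 667/22
Var(X) = E[X²] − (E[X])² = 667/22 − 2809/484 = 11865/484
SD(X) = √(11865/484) ≈ 4.9512

4.9512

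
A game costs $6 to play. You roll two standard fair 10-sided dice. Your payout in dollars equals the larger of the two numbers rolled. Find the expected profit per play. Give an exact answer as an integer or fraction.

23/20 dollars

Distribution of the larger of the two numbers rolled: 1 w.p. 1/100, 2 w.p. 3/100, 3 w.p. 1/20, 4 w.p. 7/100, 5 w.p. 9/100, 6 w.p. 11/100, …
E[payout] = (1/100)·1 + (3/100)·2 + (1/20)·3 + (7/100)·4 + (9/100)·5 + (11/100)·6 + (13/100)·7 + (3/20)·8 + (17/100)·9 + (19/100)·10 = 143/20
Expected profit = 143/20 − 6 = 23/20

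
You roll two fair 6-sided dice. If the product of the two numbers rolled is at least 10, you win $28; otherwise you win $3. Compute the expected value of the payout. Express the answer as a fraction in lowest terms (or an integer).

583/36 dollars

E[payout] = (17/36)·3 + (19/36)·28 = 583/36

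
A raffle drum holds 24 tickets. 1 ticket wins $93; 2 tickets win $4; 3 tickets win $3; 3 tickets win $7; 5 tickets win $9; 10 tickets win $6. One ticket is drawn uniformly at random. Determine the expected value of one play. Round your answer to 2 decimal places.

E[payout] = (1/24)·93 + (2/24)·4 + (3/24)·3 + (3/24)·7 + (5/24)·9 + (10/24)·6 = 59/6
≈ $9.83

$9.83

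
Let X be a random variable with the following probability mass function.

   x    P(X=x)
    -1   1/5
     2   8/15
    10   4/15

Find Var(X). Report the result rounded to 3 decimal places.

16.516

E[X] = (1/5)·(-1) + (8/15)·2 + (4/15)·10 = 53/15
E[X²] = (1/5)·1 + (8/15)·4 + (4/15)·100 = 29
Var(X) = 29 − (53/15)² = 3716/225 ≈ 16.516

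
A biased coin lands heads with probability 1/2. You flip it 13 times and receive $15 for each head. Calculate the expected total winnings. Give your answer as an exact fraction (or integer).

E[#heads] = 13·1/2 = 13/2 (linearity over flips).
E[winnings] = 15·13/2 = 195/2.

195/2 dollars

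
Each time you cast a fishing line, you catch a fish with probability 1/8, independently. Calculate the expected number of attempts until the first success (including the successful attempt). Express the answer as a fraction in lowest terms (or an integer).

For a geometric distribution, E[trials] = 1/p = 1/(1/8) = 8.

8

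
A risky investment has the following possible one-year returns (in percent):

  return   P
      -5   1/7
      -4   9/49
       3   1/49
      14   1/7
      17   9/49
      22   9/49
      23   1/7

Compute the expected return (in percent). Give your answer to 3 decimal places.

11.061

E[X] = (1/7)·(-5) + (9/49)·(-4) + (1/49)·3 + (1/7)·14 + (9/49)·17 + (9/49)·22 + (1/7)·23
     = 542/49 ≈ 11.061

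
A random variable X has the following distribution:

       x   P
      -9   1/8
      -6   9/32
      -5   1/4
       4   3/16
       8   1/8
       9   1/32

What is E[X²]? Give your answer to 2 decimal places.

E[X²] = (1/8)·81 + (9/32)·36 + (1/4)·25 + (3/16)·16 + (1/8)·64 + (1/32)·81
     = 1281/32 ≈ 40.03

40.03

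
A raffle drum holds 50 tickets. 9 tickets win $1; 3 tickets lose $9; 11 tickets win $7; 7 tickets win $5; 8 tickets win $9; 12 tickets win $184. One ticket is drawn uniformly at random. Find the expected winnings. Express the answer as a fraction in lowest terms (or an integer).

1187/25 dollars

E[payout] = (9/50)·1 + (3/50)·(-9) + (11/50)·7 + (7/50)·5 + (8/50)·9 + (12/50)·184 = 1187/25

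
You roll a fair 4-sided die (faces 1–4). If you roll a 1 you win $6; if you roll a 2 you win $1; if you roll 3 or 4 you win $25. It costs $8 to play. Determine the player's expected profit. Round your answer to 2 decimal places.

$6.25

E[payout] = (1/4)·1 + (1/4)·6 + (1/2)·25 = 57/4
Expected profit = 57/4 − 8 = 25/4 ≈ $6.25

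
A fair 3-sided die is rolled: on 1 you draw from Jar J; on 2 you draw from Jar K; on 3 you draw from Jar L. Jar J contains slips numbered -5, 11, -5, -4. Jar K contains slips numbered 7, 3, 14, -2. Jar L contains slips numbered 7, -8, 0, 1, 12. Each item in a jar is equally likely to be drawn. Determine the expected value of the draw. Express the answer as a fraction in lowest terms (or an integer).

E[X | Jar J] = (-5 + 11 − 5 − 4)/4 = -3/4
E[X | Jar K] = (7 + 3 + 14 − 2)/4 = 11/2
E[X | Jar L] = (7 − 8 + 0 + 1 + 12)/5 = 12/5
E[X] = (1/3)·(-3/4) + (1/3)·11/2 + (1/3)·12/5 = 143/60

143/60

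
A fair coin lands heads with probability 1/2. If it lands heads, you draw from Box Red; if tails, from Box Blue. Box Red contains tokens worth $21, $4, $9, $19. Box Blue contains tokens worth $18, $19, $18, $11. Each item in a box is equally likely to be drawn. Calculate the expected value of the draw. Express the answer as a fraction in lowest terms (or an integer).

E[X | Box Red] = (21 + 4 + 9 + 19)/4 = 53/4
E[X | Box Blue] = (18 + 19 + 18 + 11)/4 = 33/2
E[X] = (1/2)·53/4 + (1/2)·33/2 = 119/8

119/8 dollars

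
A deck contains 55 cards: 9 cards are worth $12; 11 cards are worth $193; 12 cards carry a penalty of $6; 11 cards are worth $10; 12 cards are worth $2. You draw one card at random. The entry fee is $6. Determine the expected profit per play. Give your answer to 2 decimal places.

E[payout] = (9/55)·12 + (11/55)·193 + (12/55)·(-6) + (11/55)·10 + (12/55)·2 = 2293/55
Expected profit = 2293/55 − 6 = 1963/55 ≈ $35.69

$35.69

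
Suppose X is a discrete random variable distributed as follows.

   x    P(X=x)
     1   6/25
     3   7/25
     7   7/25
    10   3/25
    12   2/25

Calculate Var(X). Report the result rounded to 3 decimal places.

12.960

E[X] = (6/25)·1 + (7/25)·3 + (7/25)·7 + (3/25)·10 + (2/25)·12 = 26/5
E[X²] = (6/25)·1 + (7/25)·9 + (7/25)·49 + (3/25)·100 + (2/25)·144 = 40
Var(X) = 40 − (26/5)² = 324/25 ≈ 12.960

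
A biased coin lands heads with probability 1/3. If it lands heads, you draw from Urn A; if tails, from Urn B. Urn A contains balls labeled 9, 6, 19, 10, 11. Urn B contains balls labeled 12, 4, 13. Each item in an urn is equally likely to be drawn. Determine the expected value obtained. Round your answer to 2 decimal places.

E[X | Urn A] = (9 + 6 + 19 + 10 + 11)/5 = 11
E[X | Urn B] = (12 + 4 + 13)/3 = 29/3
E[X] = (1/3)·11 + (2/3)·29/3 = 91/9 ≈ 10.11

10.11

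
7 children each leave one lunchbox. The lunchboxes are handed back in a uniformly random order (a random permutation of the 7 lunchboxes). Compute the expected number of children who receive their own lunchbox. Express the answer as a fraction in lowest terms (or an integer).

Let Xᵢ = 1 if person i gets their own lunchbox. For each i, P(Xᵢ=1) = 1/7.
By linearity of expectation, E[X₁+…+X_7] = 7·(1/7) = 1.

1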